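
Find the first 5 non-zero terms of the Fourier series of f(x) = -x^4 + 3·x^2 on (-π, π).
(-60 + 8·π^2)·cos(x) + (6 - 2·π^2)·cos(2·x) + (-52/27 + 8·π^2/9)·cos(3·x) + (15/16 - π^2/2)·cos(4·x) - π^4/5 + π^2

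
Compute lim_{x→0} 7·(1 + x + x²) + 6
Direct substitution at x = 0 gives 13.

Final answer: 13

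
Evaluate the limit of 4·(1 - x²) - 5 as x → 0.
Direct substitution at x = 0 gives -1.

Final answer: -1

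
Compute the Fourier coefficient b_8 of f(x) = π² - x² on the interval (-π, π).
b_8 = (1/π) ∫_{-π}^{π} f(x)·sin(8x) dx.
Evaluate the integral (use parity and integration by parts as needed): b_8 = 0.

Final answer: 0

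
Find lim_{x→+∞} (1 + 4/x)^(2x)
As x → +∞: write (1 + 4/x)^(2x) = ((1 + 4/x)^x)^2 → (e^4)^2 = e^8.
Limit = e^(8).

Final answer: e^(8)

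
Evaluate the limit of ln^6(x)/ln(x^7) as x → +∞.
This is an ∞/∞ indeterminate form as x → +∞.
Write ln(x^7) = 7·ln(x), reducing the quotient to ln^5(x)/7 → ∞.
Limit = ∞.

Final answer: ∞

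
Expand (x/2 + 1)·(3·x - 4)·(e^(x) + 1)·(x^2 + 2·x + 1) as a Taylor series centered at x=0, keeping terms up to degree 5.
371·x^5/120 + 65·x^4/12 + 10·x^3/3 - 10·x^2 - 18·x - 8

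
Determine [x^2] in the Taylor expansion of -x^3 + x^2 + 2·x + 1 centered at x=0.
Expand to order 2: -x^3 + x^2 + 2·x + 1 = x^2 + 2·x + 1 + O(x^3).
The coefficient of x^2 is 1.

Final answer: 1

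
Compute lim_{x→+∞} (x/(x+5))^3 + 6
As x → +∞: x/(x+5) = 1/(1 + 5/x) → 1, and the 3rd power of a limit-1 base also → 1; with the additive constant, 1 + 6 = 7.
Limit = 7.

Final answer: 7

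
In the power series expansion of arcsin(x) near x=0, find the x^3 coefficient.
Expand to order 3: arcsin(x) = x^3/6 + x + O(x^4).
The coefficient of x^3 is 1/6.

Final answer: 1/6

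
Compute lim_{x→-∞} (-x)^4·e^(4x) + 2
The product is a 0·∞ indeterminate form at x → -∞.
Rewrite the product as (-x)^4 / e^(-4x) (an ∞/∞ form) and apply L'Hôpital, or use the standard hierarchy e^(4|x|) ≫ |(-x)^4| as x → -∞.
The indeterminate product → 0, so the limit = 2.

Final answer: 2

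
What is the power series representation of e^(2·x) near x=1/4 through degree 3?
e^(1/2) + 2·e^(1/2)·(x - 1/4) + 2·e^(1/2)·(x - 1/4)^2 + 4·e^(1/2)·(x - 1/4)^3/3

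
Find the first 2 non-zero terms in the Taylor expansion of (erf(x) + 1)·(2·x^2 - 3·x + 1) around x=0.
x·(-3 + 2/√(π)) + 1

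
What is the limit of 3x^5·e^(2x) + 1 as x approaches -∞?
The product is a 0·∞ indeterminate form at x → -∞.
Rewrite the product as 3x^5 / e^(-2x) (an ∞/∞ form) and apply L'Hôpital, or use the standard hierarchy e^(2|x|) ≫ |x^5| as x → -∞.
The indeterminate product → 0, so the limit = 1.

Final answer: 1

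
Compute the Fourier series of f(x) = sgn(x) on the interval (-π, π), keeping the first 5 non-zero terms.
4·sin(x)/π + 4·sin(3·x)/(3·π) + 4·sin(5·x)/(5·π) + 4·sin(7·x)/(7·π) + 4·sin(9·x)/(9·π)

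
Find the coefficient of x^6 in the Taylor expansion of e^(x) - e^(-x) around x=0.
Expand to order 6: e^(x) - e^(-x) = x^5/60 + x^3/3 + 2·x + O(x^7).
The coefficient of x^6 is 0.

Final answer: 0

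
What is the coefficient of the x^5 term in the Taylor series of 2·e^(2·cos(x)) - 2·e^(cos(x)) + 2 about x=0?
Expand to order 5: 2·e^(2·cos(x)) - 2·e^(cos(x)) + 2 = x^4·(-e/3 + 7·e^(2)/6) + x^2·(e - 2·e^(2)) - 2·e + 2 + 2·e^(2) + O(x^6).
The coefficient of x^5 is 0.

Final answer: 0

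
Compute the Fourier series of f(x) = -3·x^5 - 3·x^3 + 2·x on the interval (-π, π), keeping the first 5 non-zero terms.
(-680 - 6·π^4 + 114·π^2)·sin(x) + (-12·π^2 + 16 + 3·π^4)·sin(2·x) + (-2·π^4 - 8/27 + 22·π^2/9)·sin(3·x) + (-3·π^2/8 - 55/64 + 3·π^4/2)·sin(4·x) + (-6·π^4/5 - 6·π^2/25 + 536/625)·sin(5·x)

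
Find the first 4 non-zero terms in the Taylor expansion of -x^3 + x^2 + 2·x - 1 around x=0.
-x^3 + x^2 + 2·x - 1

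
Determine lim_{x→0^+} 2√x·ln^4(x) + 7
The product is a 0·∞ indeterminate form at x → 0⁺.
Rewrite the product as 2·ln^4(x) / x^(-1/2) and apply L'Hôpital, or use the standard hierarchy x^(-1/2) ≫ |ln x|^4 as x → 0⁺.
The indeterminate product → 0, so the limit = 7.

Final answer: 7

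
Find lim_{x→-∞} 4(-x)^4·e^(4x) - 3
The product is a 0·∞ indeterminate form at x → -∞.
Rewrite the product as 4(-x)^4 / e^(-4x) (an ∞/∞ form) and apply L'Hôpital, or use the standard hierarchy e^(4|x|) ≫ |(-x)^4| as x → -∞.
The indeterminate product → 0, so the limit = -3.

Final answer: -3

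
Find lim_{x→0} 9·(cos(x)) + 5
Direct substitution at x = 0 gives 14.

Final answer: 14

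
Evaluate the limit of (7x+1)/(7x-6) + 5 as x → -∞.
Evaluate the dominant behaviour as x → -∞; each term tends to a finite value or vanishes.
Limit = 6.

Final answer: 6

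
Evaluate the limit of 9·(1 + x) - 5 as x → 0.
Direct substitution at x = 0 gives 4.

Final answer: 4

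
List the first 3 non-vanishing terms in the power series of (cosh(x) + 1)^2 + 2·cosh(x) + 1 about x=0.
x^4/2 + 3·x^2 + 7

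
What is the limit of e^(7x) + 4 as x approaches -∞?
Evaluate the dominant behaviour as x → -∞; each term tends to a finite value or vanishes.
Limit = 4.

Final answer: 4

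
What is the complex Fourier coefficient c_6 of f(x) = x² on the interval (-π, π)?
Compute the real Fourier coefficients first: a_6 = 1/9, b_6 = 0.
Then c_6 = (a_6 − i·b_6)/2 = 1/18.

Final answer: 1/18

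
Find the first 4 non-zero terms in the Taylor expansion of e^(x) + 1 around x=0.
x^3/6 + x^2/2 + x + 2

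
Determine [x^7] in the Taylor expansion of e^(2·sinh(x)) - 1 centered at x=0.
989/2520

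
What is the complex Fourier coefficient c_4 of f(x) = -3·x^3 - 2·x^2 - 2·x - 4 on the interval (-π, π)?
Compute the real Fourier coefficients first: a_4 = -1/2, b_4 = 7/16 + 3·π^2/2.
Then c_4 = (a_4 − i·b_4)/2 = -1/4 - 3·i·π^2/4 - 7·i/32.

Final answer: -1/4 - 3·i·π^2/4 - 7·i/32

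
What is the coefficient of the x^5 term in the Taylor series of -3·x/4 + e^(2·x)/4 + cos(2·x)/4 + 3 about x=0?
1/15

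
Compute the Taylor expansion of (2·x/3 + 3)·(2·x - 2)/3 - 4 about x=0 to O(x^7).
4·x^2/9 + 14·x/9 - 6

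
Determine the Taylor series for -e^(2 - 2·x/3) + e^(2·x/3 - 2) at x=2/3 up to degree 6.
(1 - e^(28/9))·e^(-14/9) + (2 + 2·e^(28/9))·e^(-14/9)·(x - 2/3)/3 + (2 - 2·e^(28/9))·e^(-14/9)·(x - 2/3)^2/9 + (4 + 4·e^(28/9))·e^(-14/9)·(x - 2/3)^3/81 + (2 - 2·e^(28/9))·e^(-14/9)·(x - 2/3)^4/243 + (4 + 4·e^(28/9))·e^(-14/9)·(x - 2/3)^5/3645 + (4 - 4·e^(28/9))·e^(-14/9)·(x - 2/3)^6/32805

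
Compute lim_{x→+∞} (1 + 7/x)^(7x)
As x → +∞: write (1 + 7/x)^(7x) = ((1 + 7/x)^x)^7 → (e^7)^7 = e^49.
Limit = e^(49).

Final answer: e^(49)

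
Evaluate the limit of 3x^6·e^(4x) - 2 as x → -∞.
The product is a 0·∞ indeterminate form at x → -∞.
Rewrite the product as 3x^6 / e^(-4x) (an ∞/∞ form) and apply L'Hôpital, or use the standard hierarchy e^(4|x|) ≫ |x^6| as x → -∞.
The indeterminate product → 0, so the limit = -2.

Final answer: -2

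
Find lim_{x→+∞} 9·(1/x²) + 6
Evaluate the dominant behaviour as x → +∞; each term tends to a finite value or vanishes.
Limit = 6.

Final answer: 6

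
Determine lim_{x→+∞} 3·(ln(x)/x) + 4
Evaluate the dominant behaviour as x → +∞; each term tends to a finite value or vanishes.
Limit = 4.

Final answer: 4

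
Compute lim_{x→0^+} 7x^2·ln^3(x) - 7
The product is a 0·∞ indeterminate form at x → 0⁺.
Rewrite the product as 7·ln^3(x) / x^(-2) and apply L'Hôpital, or use the standard hierarchy x^(-2) ≫ |ln x|^3 as x → 0⁺.
The indeterminate product → 0, so the limit = -7.

Final answer: -7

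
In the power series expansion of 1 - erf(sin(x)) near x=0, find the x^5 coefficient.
Expand to order 5: 1 - erf(sin(x)) = -11·x^5/(20·√(π)) + x^3/√(π) - 2·x/√(π) + 1 + O(x^6).
The coefficient of x^5 is -11/(20·√(π)).

Final answer: -11/(20·√(π))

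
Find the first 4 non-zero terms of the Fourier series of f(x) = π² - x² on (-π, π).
4·cos(x) - cos(2·x) + 4·cos(3·x)/9 + 2·π^2/3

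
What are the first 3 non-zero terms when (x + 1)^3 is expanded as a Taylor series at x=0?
3·x^2 + 3·x + 1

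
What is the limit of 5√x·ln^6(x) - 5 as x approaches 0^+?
The product is a 0·∞ indeterminate form at x → 0⁺.
Rewrite the product as 5·ln^6(x) / x^(-1/2) and apply L'Hôpital, or use the standard hierarchy x^(-1/2) ≫ |ln x|^6 as x → 0⁺.
The indeterminate product → 0, so the limit = -5.

Final answer: -5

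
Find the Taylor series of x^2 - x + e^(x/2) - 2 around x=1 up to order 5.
-2 + e^(1/2) + (e^(1/2)/2 + 1)·(x - 1) + (e^(1/2)/8 + 1)·(x - 1)^2 + e^(1/2)·(x - 1)^3/48 + e^(1/2)·(x - 1)^4/384 + e^(1/2)·(x - 1)^5/3840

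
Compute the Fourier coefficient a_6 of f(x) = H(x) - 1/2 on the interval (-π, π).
a_6 = (1/π) ∫_{-π}^{π} f(x)·cos(6x) dx.
Evaluate the integral (use parity and integration by parts as needed): a_6 = 0.

Final answer: 0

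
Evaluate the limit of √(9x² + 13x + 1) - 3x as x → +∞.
As x → +∞: multiply by the conjugate to get (13x+1)/(√(9x²+13x+1)+3x); the denominator ~ 6x, so the limit is 13/6.
Limit = 13/6.

Final answer: 13/6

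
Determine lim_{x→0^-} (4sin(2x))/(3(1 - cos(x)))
Both numerator and denominator → 0 as x → 0^-; this is a 0/0 indeterminate form.
Expand each to leading order near x = 0: numerator ~ 8·x, denominator ~ 3·x^2/2.
The limit of the ratio is -∞.

Final answer: -∞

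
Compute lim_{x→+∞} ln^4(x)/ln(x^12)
This is an ∞/∞ indeterminate form as x → +∞.
Write ln(x^12) = 12·ln(x), reducing the quotient to ln^3(x)/12 → ∞.
Limit = ∞.

Final answer: ∞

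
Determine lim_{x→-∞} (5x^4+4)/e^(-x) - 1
The quotient is an ∞/∞ indeterminate form as x → -∞.
Compare growth rates of the dominant terms (exponentials ≫ polynomials ≫ logarithms), or apply L'Hôpital's rule; the quotient → 0.
Adding the constant: 0 - 1 = -1. Limit = -1.

Final answer: -1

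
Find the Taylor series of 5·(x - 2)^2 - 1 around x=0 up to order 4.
5·x^2 - 20·x + 19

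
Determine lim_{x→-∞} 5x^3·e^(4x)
This is a 0·∞ indeterminate form at x → -∞.
Rewrite the product as 5x^3 / e^(-4x) (an ∞/∞ form) and apply L'Hôpital, or use the standard hierarchy e^(4|x|) ≫ |x^3| as x → -∞.
The indeterminate product → 0, so the limit = 0.

Final answer: 0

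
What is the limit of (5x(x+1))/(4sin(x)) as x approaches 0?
Both numerator and denominator → 0 as x → 0; this is a 0/0 indeterminate form.
Expand each to leading order near x = 0: numerator ~ 5·x, denominator ~ 4·x.
The limit of the ratio is 5/4.

Final answer: 5/4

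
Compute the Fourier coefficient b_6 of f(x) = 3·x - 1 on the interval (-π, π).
b_6 = (1/π) ∫_{-π}^{π} f(x)·sin(6x) dx.
Evaluate the integral (use parity and integration by parts as needed): b_6 = -1.

Final answer: -1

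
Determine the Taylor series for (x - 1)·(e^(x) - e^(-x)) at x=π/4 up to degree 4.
(-4·e^(π/2) - π + 4 + π·e^(π/2))·e^(-π/4)/4 + (-8 + π + π·e^(π/2))·e^(-π/4)·(x - π/4)/4 + (-π + 12 + π·e^(π/2) + 4·e^(π/2))·e^(-π/4)·(x - π/4)^2/8 + (-16 + π + π·e^(π/2) + 8·e^(π/2))·e^(-π/4)·(x - π/4)^3/24 + (-π + π·e^(π/2) + 20 + 12·e^(π/2))·e^(-π/4)·(x - π/4)^4/96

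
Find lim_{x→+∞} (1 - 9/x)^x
As x → +∞: this is the defining limit (1 - 9/x)^x → e^(-9).
Limit = e^(-9).

Final answer: e^(-9)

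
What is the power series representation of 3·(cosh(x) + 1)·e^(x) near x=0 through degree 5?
17·x^5/40 + 9·x^4/8 + 5·x^3/2 + 9·x^2/2 + 6·x + 6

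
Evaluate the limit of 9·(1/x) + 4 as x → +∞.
Evaluate the dominant behaviour as x → +∞; each term tends to a finite value or vanishes.
Limit = 4.

Final answer: 4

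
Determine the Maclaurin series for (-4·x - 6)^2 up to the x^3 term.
16·x^2 + 48·x + 36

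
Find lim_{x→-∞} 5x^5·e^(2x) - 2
The product is a 0·∞ indeterminate form at x → -∞.
Rewrite the product as 5x^5 / e^(-2x) (an ∞/∞ form) and apply L'Hôpital, or use the standard hierarchy e^(2|x|) ≫ |x^5| as x → -∞.
The indeterminate product → 0, so the limit = -2.

Final answer: -2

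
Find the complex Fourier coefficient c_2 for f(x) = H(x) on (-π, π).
Compute the real Fourier coefficients first: a_2 = 0, b_2 = 0.
Then c_2 = (a_2 − i·b_2)/2 = 0.

Final answer: 0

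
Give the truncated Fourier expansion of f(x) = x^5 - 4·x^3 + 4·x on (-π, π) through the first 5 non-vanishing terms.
(-48·π^2 + 2·π^4 + 296)·sin(x) + (-π^4 - 35/2 + 9·π^2)·sin(2·x) + (-112·π^2/27 + 440/81 + 2·π^4/3)·sin(3·x) + (-π^4/2 - 191/64 + 21·π^2/8)·sin(4·x) + (-48·π^2/25 + 1288/625 + 2·π^4/5)·sin(5·x)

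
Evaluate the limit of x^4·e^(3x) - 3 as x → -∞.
The product is a 0·∞ indeterminate form at x → -∞.
Rewrite the product as x^4 / e^(-3x) (an ∞/∞ form) and apply L'Hôpital, or use the standard hierarchy e^(3|x|) ≫ |x^4| as x → -∞.
The indeterminate product → 0, so the limit = -3.

Final answer: -3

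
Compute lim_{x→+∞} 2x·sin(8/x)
As x → +∞: let u = 8/x → 0⁺; then 2·x·sin(8/x) = 2·8·sin(u)/u → 2·8·1 = 16.
Limit = 16.

Final answer: 16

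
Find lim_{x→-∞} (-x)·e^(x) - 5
The product is a 0·∞ indeterminate form at x → -∞.
Rewrite the product as (-x) / e^(-x) (an ∞/∞ form) and apply L'Hôpital, or use the standard hierarchy e^(|x|) ≫ |(-x)| as x → -∞.
The indeterminate product → 0, so the limit = -5.

Final answer: -5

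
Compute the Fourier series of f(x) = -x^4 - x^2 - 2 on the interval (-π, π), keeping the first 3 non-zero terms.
(-44 + 8·π^2)·cos(x) + (2 - 2·π^2)·cos(2·x) - π^4/5 - π^2/3 - 2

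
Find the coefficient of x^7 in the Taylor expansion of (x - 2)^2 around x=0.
Expand to order 7: (x - 2)^2 = x^2 - 4·x + 4 + O(x^8).
The coefficient of x^7 is 0.

Final answer: 0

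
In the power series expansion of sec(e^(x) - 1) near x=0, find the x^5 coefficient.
13/24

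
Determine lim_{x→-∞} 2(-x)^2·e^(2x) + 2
The product is a 0·∞ indeterminate form at x → -∞.
Rewrite the product as 2(-x)^2 / e^(-2x) (an ∞/∞ form) and apply L'Hôpital, or use the standard hierarchy e^(2|x|) ≫ |(-x)^2| as x → -∞.
The indeterminate product → 0, so the limit = 2.

Final answer: 2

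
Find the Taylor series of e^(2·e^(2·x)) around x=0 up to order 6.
216·x^6·e^(2) + 1816·x^5·e^(2)/15 + 188·x^4·e^(2)/3 + 88·x^3·e^(2)/3 + 12·x^2·e^(2) + 4·x·e^(2) + e^(2)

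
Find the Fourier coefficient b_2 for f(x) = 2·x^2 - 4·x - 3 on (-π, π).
b_2 = (1/π) ∫_{-π}^{π} f(x)·sin(2x) dx.
Evaluate the integral (use parity and integration by parts as needed): b_2 = 4.

Final answer: 4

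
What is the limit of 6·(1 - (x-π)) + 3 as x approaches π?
Direct substitution at x = π gives 9.

Final answer: 9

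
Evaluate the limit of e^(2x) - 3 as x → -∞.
Evaluate the dominant behaviour as x → -∞; each term tends to a finite value or vanishes.
Limit = -3.

Final answer: -3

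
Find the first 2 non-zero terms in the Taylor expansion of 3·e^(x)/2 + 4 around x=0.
3·x/2 + 11/2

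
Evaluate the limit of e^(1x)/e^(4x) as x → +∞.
This is an ∞/∞ indeterminate form as x → +∞.
Rewrite e^(1x)/e^(4x) = e^((1−4)x) = e^(-3x); the exponent coefficient is -3 < 0 so e^(-3x) → 0.
Limit = 0.

Final answer: 0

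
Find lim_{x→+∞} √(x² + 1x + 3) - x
This is an ∞ − ∞ indeterminate form.
Multiply and divide by the conjugate √(x²+1x + 3) + x; the x² terms cancel, leaving (1x + 3)/(√(x²+1x + 3)+x) → 1/2.
Limit = 1/2.

Final answer: 1/2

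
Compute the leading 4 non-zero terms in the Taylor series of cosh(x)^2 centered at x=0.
2·x^6/45 + x^4/3 + x^2 + 1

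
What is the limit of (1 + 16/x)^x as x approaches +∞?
As x → +∞: this is the defining limit (1 + 16/x)^x → e^16.
Limit = e^(16).

Final answer: e^(16)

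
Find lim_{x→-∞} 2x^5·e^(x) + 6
The product is a 0·∞ indeterminate form at x → -∞.
Rewrite the product as 2x^5 / e^(-x) (an ∞/∞ form) and apply L'Hôpital, or use the standard hierarchy e^(|x|) ≫ |x^5| as x → -∞.
The indeterminate product → 0, so the limit = 6.

Final answer: 6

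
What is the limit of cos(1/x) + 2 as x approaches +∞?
Evaluate the dominant behaviour as x → +∞; each term tends to a finite value or vanishes.
Limit = 3.

Final answer: 3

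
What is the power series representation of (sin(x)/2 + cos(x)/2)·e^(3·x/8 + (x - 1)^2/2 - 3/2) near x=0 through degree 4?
-32047·x^4·e^(-1)/196608 + 1499·x^3·e^(-1)/6144 - 55·x^2·e^(-1)/256 + 3·x·e^(-1)/16 + e^(-1)/2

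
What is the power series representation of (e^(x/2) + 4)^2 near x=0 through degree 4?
x^4/16 + x^3/3 + 3·x^2/2 + 5·x + 25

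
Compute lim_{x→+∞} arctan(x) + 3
Evaluate the dominant behaviour as x → +∞; each term tends to a finite value or vanishes.
Limit = π/2 + 3.

Final answer: π/2 + 3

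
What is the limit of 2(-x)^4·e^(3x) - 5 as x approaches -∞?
The product is a 0·∞ indeterminate form at x → -∞.
Rewrite the product as 2(-x)^4 / e^(-3x) (an ∞/∞ form) and apply L'Hôpital, or use the standard hierarchy e^(3|x|) ≫ |(-x)^4| as x → -∞.
The indeterminate product → 0, so the limit = -5.

Final answer: -5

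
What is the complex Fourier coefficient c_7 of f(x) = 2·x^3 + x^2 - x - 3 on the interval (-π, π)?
Compute the real Fourier coefficients first: a_7 = -4/49, b_7 = -122/343 + 4·π^2/7.
Then c_7 = (a_7 − i·b_7)/2 = -2/49 - 2·i·π^2/7 + 61·i/343.

Final answer: -2/49 - 2·i·π^2/7 + 61·i/343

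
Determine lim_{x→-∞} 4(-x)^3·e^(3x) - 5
The product is a 0·∞ indeterminate form at x → -∞.
Rewrite the product as 4(-x)^3 / e^(-3x) (an ∞/∞ form) and apply L'Hôpital, or use the standard hierarchy e^(3|x|) ≫ |(-x)^3| as x → -∞.
The indeterminate product → 0, so the limit = -5.

Final answer: -5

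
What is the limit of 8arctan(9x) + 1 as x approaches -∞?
Evaluate the dominant behaviour as x → -∞; each term tends to a finite value or vanishes.
Limit = 1 - 4·π.

Final answer: 1 - 4·π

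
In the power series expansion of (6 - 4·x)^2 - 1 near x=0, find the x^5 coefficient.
Expand to order 5: (6 - 4·x)^2 - 1 = 16·x^2 - 48·x + 35 + O(x^6).
The coefficient of x^5 is 0.

Final answer: 0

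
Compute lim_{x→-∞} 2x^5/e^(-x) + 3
The quotient is an ∞/∞ indeterminate form as x → -∞.
Compare growth rates of the dominant terms (exponentials ≫ polynomials ≫ logarithms), or apply L'Hôpital's rule; the quotient → 0.
Adding the constant: 0 + 3 = 3. Limit = 3.

Final answer: 3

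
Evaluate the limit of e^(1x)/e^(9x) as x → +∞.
This is an ∞/∞ indeterminate form as x → +∞.
Rewrite e^(1x)/e^(9x) = e^((1−9)x) = e^(-8x); the exponent coefficient is -8 < 0 so e^(-8x) → 0.
Limit = 0.

Final answer: 0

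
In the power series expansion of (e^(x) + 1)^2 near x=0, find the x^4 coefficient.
Expand to order 4: (e^(x) + 1)^2 = 3·x^4/4 + 5·x^3/3 + 3·x^2 + 4·x + 4 + O(x^5).
The coefficient of x^4 is 3/4.

Final answer: 3/4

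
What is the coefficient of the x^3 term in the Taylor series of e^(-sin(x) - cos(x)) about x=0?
Expand to order 3: e^(-sin(x) - cos(x)) = -x^3·e^(-1)/2 + x^2·e^(-1) - x·e^(-1) + e^(-1) + O(x^4).
The coefficient of x^3 is -e^(-1)/2.

Final answer: -e^(-1)/2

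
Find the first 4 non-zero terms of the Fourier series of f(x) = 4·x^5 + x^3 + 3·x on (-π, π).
(-158·π^2 + 8·π^4 + 954)·sin(x) + (-4·π^4 - 63/2 + 19·π^2)·sin(2·x) + (-142·π^2/27 + 446/81 + 8·π^4/3)·sin(3·x) + (-2·π^4 - 9/4 + 2·π^2)·sin(4·x)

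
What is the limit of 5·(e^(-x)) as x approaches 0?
Direct substitution at x = 0 gives 5.

Final answer: 5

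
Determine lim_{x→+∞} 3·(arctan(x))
Evaluate the dominant behaviour as x → +∞; each term tends to a finite value or vanishes.
Limit = 3·π/2.

Final answer: 3·π/2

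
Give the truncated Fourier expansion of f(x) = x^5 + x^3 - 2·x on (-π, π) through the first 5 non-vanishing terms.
(-38·π^2 + 2·π^4 + 224)·sin(x) + (-π^4 - 4 + 4·π^2)·sin(2·x) + (-22·π^2/27 - 64/81 + 2·π^4/3)·sin(3·x) + (-π^4/2 + 61/64 + π^2/8)·sin(4·x) + (-512/625 + 2·π^2/25 + 2·π^4/5)·sin(5·x)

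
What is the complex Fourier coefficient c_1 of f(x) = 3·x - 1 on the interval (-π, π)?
Compute the real Fourier coefficients first: a_1 = 0, b_1 = 6.
Then c_1 = (a_1 − i·b_1)/2 = -3·i.

Final answer: -3·i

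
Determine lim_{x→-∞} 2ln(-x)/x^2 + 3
The quotient is an ∞/∞ indeterminate form as x → -∞.
Compare growth rates of the dominant terms (exponentials ≫ polynomials ≫ logarithms), or apply L'Hôpital's rule; the quotient → 0.
Adding the constant: 0 + 3 = 3. Limit = 3.

Final answer: 3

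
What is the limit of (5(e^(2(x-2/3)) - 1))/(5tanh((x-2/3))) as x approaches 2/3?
Both numerator and denominator → 0 as x → 2/3; this is a 0/0 indeterminate form.
Expand each to leading order near x = 2/3: numerator ~ 10·(x - 2/3), denominator ~ 5·(x - 2/3).
The limit of the ratio is 2.

Final answer: 2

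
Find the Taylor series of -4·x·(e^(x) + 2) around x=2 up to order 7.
-8·e^(2) - 16 + (-12·e^(2) - 8)·(x - 2) - 8·e^(2)·(x - 2)^2 - 10·e^(2)·(x - 2)^3/3 - e^(2)·(x - 2)^4 - 7·e^(2)·(x - 2)^5/30 - 2·e^(2)·(x - 2)^6/45 - e^(2)·(x - 2)^7/140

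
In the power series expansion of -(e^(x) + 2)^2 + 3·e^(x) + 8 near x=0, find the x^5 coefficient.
Expand to order 5: -(e^(x) + 2)^2 + 3·e^(x) + 8 = -11·x^5/40 - 17·x^4/24 - 3·x^3/2 - 5·x^2/2 - 3·x + 2 + O(x^6).
The coefficient of x^5 is -11/40.

Final answer: -11/40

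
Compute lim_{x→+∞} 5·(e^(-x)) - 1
Evaluate the dominant behaviour as x → +∞; each term tends to a finite value or vanishes.
Limit = -1.

Final answer: -1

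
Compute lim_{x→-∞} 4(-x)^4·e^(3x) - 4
The product is a 0·∞ indeterminate form at x → -∞.
Rewrite the product as 4(-x)^4 / e^(-3x) (an ∞/∞ form) and apply L'Hôpital, or use the standard hierarchy e^(3|x|) ≫ |(-x)^4| as x → -∞.
The indeterminate product → 0, so the limit = -4.

Final answer: -4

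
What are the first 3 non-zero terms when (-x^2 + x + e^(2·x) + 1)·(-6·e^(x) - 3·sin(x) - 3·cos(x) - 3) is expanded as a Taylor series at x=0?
-42·x^2 - 54·x - 24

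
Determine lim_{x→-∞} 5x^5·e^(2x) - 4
The product is a 0·∞ indeterminate form at x → -∞.
Rewrite the product as 5x^5 / e^(-2x) (an ∞/∞ form) and apply L'Hôpital, or use the standard hierarchy e^(2|x|) ≫ |x^5| as x → -∞.
The indeterminate product → 0, so the limit = -4.

Final answer: -4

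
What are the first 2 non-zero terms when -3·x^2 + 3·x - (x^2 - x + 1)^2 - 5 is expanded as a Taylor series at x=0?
5·x - 6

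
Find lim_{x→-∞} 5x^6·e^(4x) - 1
The product is a 0·∞ indeterminate form at x → -∞.
Rewrite the product as 5x^6 / e^(-4x) (an ∞/∞ form) and apply L'Hôpital, or use the standard hierarchy e^(4|x|) ≫ |x^6| as x → -∞.
The indeterminate product → 0, so the limit = -1.

Final answer: -1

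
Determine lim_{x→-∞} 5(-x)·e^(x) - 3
The product is a 0·∞ indeterminate form at x → -∞.
Rewrite the product as 5(-x) / e^(-x) (an ∞/∞ form) and apply L'Hôpital, or use the standard hierarchy e^(|x|) ≫ |(-x)| as x → -∞.
The indeterminate product → 0, so the limit = -3.

Final answer: -3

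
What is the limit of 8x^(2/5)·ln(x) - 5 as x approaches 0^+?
The product is a 0·∞ indeterminate form at x → 0⁺.
Rewrite the product as 8·ln(x) / x^(-2/5) and apply L'Hôpital, or use the standard hierarchy x^(-2/5) ≫ |ln x| as x → 0⁺.
The indeterminate product → 0, so the limit = -5.

Final answer: -5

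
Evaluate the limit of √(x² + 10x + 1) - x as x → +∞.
This is an ∞ − ∞ indeterminate form.
Multiply and divide by the conjugate √(x²+10x + 1) + x; the x² terms cancel, leaving (10x + 1)/(√(x²+10x + 1)+x) → 10/2 = 5.
Limit = 5.

Final answer: 5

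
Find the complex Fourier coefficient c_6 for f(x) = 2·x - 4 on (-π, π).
Compute the real Fourier coefficients first: a_6 = 0, b_6 = -2/3.
Then c_6 = (a_6 − i·b_6)/2 = i/3.

Final answer: i/3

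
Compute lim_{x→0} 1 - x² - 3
Direct substitution at x = 0 gives -2.

Final answer: -2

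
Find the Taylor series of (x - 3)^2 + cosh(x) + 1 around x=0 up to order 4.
x^4/24 + 3·x^2/2 - 6·x + 11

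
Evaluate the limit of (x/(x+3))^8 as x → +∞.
As x → +∞: x/(x+3) = 1/(1 + 3/x) → 1, and the 8th power of a limit-1 base also → 1.
Limit = 1.

Final answer: 1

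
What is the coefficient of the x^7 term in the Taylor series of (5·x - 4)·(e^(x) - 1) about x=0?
Expand to order 7: (5·x - 4)·(e^(x) - 1) = 31·x^7/5040 + 13·x^6/360 + 7·x^5/40 + 2·x^4/3 + 11·x^3/6 + 3·x^2 - 4·x + O(x^8).
The coefficient of x^7 is 31/5040.

Final answer: 31/5040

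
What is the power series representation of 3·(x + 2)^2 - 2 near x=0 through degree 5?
3·x^2 + 12·x + 10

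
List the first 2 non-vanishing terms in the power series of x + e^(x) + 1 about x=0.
2·x + 2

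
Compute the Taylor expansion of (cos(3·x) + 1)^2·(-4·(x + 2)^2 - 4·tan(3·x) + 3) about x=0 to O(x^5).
-1467·x^4/4 + 360·x^3 + 218·x^2 - 112·x - 52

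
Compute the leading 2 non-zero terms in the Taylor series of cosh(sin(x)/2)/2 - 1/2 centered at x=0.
-5·x^4/256 + x^2/16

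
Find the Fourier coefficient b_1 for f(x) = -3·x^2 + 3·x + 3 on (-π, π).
b_1 = (1/π) ∫_{-π}^{π} f(x)·sin(1x) dx.
Evaluate the integral (use parity and integration by parts as needed): b_1 = 6.

Final answer: 6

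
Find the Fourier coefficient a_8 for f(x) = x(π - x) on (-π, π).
a_8 = (1/π) ∫_{-π}^{π} f(x)·cos(8x) dx.
Evaluate the integral (use parity and integration by parts as needed): a_8 = -1/16.

Final answer: -1/16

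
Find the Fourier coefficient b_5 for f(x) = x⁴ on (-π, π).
b_5 = (1/π) ∫_{-π}^{π} f(x)·sin(5x) dx.
Evaluate the integral (use parity and integration by parts as needed): b_5 = 0.

Final answer: 0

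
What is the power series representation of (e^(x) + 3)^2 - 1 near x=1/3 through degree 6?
e^(2/3) + 8 + 6·e^(1/3) + (2·e^(2/3) + 6·e^(1/3))·(x - 1/3) + (2·e^(5/3) + 21·e^(4/3) + 81·e^(1/3) + 81·e + 135·e^(2/3))·(x - 1/3)^2/(e + 9·e^(2/3) + 27 + 27·e^(1/3)) + (4·e^(5/3) + 81·e^(1/3) + 39·e^(4/3) + 135·e + 189·e^(2/3))·(x - 1/3)^3/(3·e + 27·e^(2/3) + 81 + 81·e^(1/3)) + (8·e^(5/3) + 81·e^(1/3) + 75·e^(4/3) + 297·e^(2/3) + 243·e)·(x - 1/3)^4/(12·e + 108·e^(2/3) + 324 + 324·e^(1/3)) + (16·e^(5/3) + 81·e^(1/3) + 147·e^(4/3) + 513·e^(2/3) + 459·e)·(x - 1/3)^5/(60·e + 540·e^(2/3) + 1620 + 1620·e^(1/3)) + (81·e^(1/3) + 32·e^(5/3) + 291·e^(4/3) + 945·e^(2/3) + 891·e)·(x - 1/3)^6/(360·e + 3240·e^(2/3) + 9720 + 9720·e^(1/3))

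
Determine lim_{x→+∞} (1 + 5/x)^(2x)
As x → +∞: write (1 + 5/x)^(2x) = ((1 + 5/x)^x)^2 → (e^5)^2 = e^10.
Limit = e^(10).

Final answer: e^(10)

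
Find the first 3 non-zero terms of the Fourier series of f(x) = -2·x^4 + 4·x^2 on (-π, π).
(-112 + 16·π^2)·cos(x) + (10 - 4·π^2)·cos(2·x) - 2·π^4/5 + 4·π^2/3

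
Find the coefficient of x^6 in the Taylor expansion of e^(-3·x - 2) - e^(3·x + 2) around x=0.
Expand to order 6: e^(-3·x - 2) - e^(3·x + 2) = x^6·(-81·e^(2)/80 + 81·e^(-2)/80) + x^5·(-81·e^(2)/40 - 81·e^(-2)/40) + x^4·(-27·e^(2)/8 + 27·e^(-2)/8) + x^3·(-9·e^(2)/2 - 9·e^(-2)/2) + x^2·(-9·e^(2)/2 + 9·e^(-2)/2) + x·(-3·e^(2) - 3·e^(-2)) - e^(2) + e^(-2) + O(x^7).
The coefficient of x^6 is -81·e^(2)/80 + 81·e^(-2)/80.

Final answer: -81·e^(2)/80 + 81·e^(-2)/80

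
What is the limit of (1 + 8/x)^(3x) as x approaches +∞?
As x → +∞: write (1 + 8/x)^(3x) = ((1 + 8/x)^x)^3 → (e^8)^3 = e^24.
Limit = e^(24).

Final answer: e^(24)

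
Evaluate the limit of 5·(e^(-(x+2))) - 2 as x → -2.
Direct substitution at x = -2 gives 3.

Final answer: 3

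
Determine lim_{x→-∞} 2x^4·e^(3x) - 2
The product is a 0·∞ indeterminate form at x → -∞.
Rewrite the product as 2x^4 / e^(-3x) (an ∞/∞ form) and apply L'Hôpital, or use the standard hierarchy e^(3|x|) ≫ |x^4| as x → -∞.
The indeterminate product → 0, so the limit = -2.

Final answer: -2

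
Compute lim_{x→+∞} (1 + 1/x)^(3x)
As x → +∞: write (1 + 1/x)^(3x) = ((1 + 1/x)^x)^3 → (e^1)^3 = e^3.
Limit = e^(3).

Final answer: e^(3)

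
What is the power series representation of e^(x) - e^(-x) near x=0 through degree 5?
x^5/60 + x^3/3 + 2·x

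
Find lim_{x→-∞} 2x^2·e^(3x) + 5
The product is a 0·∞ indeterminate form at x → -∞.
Rewrite the product as 2x^2 / e^(-3x) (an ∞/∞ form) and apply L'Hôpital, or use the standard hierarchy e^(3|x|) ≫ |x^2| as x → -∞.
The indeterminate product → 0, so the limit = 5.

Final answer: 5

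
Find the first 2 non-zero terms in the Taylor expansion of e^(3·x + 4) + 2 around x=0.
3·x·e^(4) + 2 + e^(4)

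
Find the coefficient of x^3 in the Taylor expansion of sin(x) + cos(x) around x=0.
Expand to order 3: sin(x) + cos(x) = -x^3/6 - x^2/2 + x + 1 + O(x^4).
The coefficient of x^3 is -1/6.

Final answer: -1/6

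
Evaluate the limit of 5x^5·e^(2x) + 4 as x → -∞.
The product is a 0·∞ indeterminate form at x → -∞.
Rewrite the product as 5x^5 / e^(-2x) (an ∞/∞ form) and apply L'Hôpital, or use the standard hierarchy e^(2|x|) ≫ |x^5| as x → -∞.
The indeterminate product → 0, so the limit = 4.

Final answer: 4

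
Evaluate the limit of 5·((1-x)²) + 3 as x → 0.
Direct substitution at x = 0 gives 8.

Final answer: 8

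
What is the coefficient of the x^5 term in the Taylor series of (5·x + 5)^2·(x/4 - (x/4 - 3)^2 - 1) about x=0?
Expand to order 5: (5·x + 5)^2·(x/4 - (x/4 - 3)^2 - 1) = -25·x^4/16 + 325·x^3/8 - 2625·x^2/16 - 1825·x/4 - 250 + O(x^6).
The coefficient of x^5 is 0.

Final answer: 0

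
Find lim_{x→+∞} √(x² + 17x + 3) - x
This is an ∞ − ∞ indeterminate form.
Multiply and divide by the conjugate √(x²+17x + 3) + x; the x² terms cancel, leaving (17x + 3)/(√(x²+17x + 3)+x) → 17/2.
Limit = 17/2.

Final answer: 17/2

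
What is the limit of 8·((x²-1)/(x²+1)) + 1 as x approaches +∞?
Evaluate the dominant behaviour as x → +∞; each term tends to a finite value or vanishes.
Limit = 9.

Final answer: 9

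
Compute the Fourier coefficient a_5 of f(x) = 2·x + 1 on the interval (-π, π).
a_5 = (1/π) ∫_{-π}^{π} f(x)·cos(5x) dx.
Evaluate the integral (use parity and integration by parts as needed): a_5 = 0.

Final answer: 0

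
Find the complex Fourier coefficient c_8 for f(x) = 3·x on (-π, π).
Compute the real Fourier coefficients first: a_8 = 0, b_8 = -3/4.
Then c_8 = (a_8 − i·b_8)/2 = 3·i/8.

Final answer: 3·i/8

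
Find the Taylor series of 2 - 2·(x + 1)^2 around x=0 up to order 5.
-2·x^2 - 4·x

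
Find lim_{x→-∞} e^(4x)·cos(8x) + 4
Evaluate the dominant behaviour as x → -∞; each term tends to a finite value or vanishes.
Limit = 4.

Final answer: 4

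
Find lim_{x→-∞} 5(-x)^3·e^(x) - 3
The product is a 0·∞ indeterminate form at x → -∞.
Rewrite the product as 5(-x)^3 / e^(-x) (an ∞/∞ form) and apply L'Hôpital, or use the standard hierarchy e^(|x|) ≫ |(-x)^3| as x → -∞.
The indeterminate product → 0, so the limit = -3.

Final answer: -3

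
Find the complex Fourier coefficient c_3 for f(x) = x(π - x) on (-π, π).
Compute the real Fourier coefficients first: a_3 = 4/9, b_3 = 2·π/3.
Then c_3 = (a_3 − i·b_3)/2 = 2/9 - i·π/3.

Final answer: 2/9 - i·π/3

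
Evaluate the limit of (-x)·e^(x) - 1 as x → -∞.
The product is a 0·∞ indeterminate form at x → -∞.
Rewrite the product as (-x) / e^(-x) (an ∞/∞ form) and apply L'Hôpital, or use the standard hierarchy e^(|x|) ≫ |(-x)| as x → -∞.
The indeterminate product → 0, so the limit = -1.

Final answer: -1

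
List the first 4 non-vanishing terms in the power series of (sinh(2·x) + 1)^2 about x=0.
8·x^3/3 + 4·x^2 + 4·x + 1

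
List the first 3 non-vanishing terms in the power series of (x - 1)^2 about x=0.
x^2 - 2·x + 1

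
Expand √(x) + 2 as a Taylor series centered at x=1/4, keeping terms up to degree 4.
5/2 + (x - 1/4) - (x - 1/4)^2 + 2·(x - 1/4)^3 - 5·(x - 1/4)^4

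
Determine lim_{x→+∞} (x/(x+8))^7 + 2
As x → +∞: x/(x+8) = 1/(1 + 8/x) → 1, and the 7th power of a limit-1 base also → 1; with the additive constant, 1 + 2 = 3.
Limit = 3.

Final answer: 3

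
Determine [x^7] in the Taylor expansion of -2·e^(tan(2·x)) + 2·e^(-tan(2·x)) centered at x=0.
-4384/45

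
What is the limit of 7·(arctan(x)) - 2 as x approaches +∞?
Evaluate the dominant behaviour as x → +∞; each term tends to a finite value or vanishes.
Limit = -2 + 7·π/2.

Final answer: -2 + 7·π/2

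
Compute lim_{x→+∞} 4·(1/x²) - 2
Evaluate the dominant behaviour as x → +∞; each term tends to a finite value or vanishes.
Limit = -2.

Final answer: -2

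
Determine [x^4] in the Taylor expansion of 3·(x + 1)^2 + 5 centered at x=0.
Expand to order 4: 3·(x + 1)^2 + 5 = 3·x^2 + 6·x + 8 + O(x^5).
The coefficient of x^4 is 0.

Final answer: 0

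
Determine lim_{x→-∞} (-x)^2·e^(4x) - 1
The product is a 0·∞ indeterminate form at x → -∞.
Rewrite the product as (-x)^2 / e^(-4x) (an ∞/∞ form) and apply L'Hôpital, or use the standard hierarchy e^(4|x|) ≫ |(-x)^2| as x → -∞.
The indeterminate product → 0, so the limit = -1.

Final answer: -1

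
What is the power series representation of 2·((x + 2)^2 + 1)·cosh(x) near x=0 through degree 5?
x^5/3 + 17·x^4/12 + 4·x^3 + 7·x^2 + 8·x + 10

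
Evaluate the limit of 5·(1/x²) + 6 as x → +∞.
Evaluate the dominant behaviour as x → +∞; each term tends to a finite value or vanishes.
Limit = 6.

Final answer: 6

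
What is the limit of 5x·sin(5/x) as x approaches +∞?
As x → +∞: let u = 5/x → 0⁺; then 5·x·sin(5/x) = 5·5·sin(u)/u → 5·5·1 = 25.
Limit = 25.

Final answer: 25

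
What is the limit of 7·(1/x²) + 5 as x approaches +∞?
Evaluate the dominant behaviour as x → +∞; each term tends to a finite value or vanishes.
Limit = 5.

Final answer: 5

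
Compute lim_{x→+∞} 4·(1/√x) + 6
Evaluate the dominant behaviour as x → +∞; each term tends to a finite value or vanishes.
Limit = 6.

Final answer: 6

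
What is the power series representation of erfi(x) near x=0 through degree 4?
2·x^3/(3·√(π)) + 2·x/√(π)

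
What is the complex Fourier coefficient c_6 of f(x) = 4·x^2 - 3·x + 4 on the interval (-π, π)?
Compute the real Fourier coefficients first: a_6 = 4/9, b_6 = 1.
Then c_6 = (a_6 − i·b_6)/2 = 2/9 - i/2.

Final answer: 2/9 - i/2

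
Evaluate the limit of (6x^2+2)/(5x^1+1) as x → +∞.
This is an ∞/∞ indeterminate form as x → +∞.
Divide numerator and denominator by x^2 and let the lower-order terms vanish; the numerator's degree 2 exceeds the denominator's degree 1, so the quotient diverges.
Limit = ∞.

Final answer: ∞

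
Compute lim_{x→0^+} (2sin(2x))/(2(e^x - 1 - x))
Both numerator and denominator → 0 as x → 0^+; this is a 0/0 indeterminate form.
Expand each to leading order near x = 0: numerator ~ 4·x, denominator ~ x^2.
The limit of the ratio is ∞.

Final answer: ∞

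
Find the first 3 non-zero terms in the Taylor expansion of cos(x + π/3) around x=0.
-x^2/4 - √(3)·x/2 + 1/2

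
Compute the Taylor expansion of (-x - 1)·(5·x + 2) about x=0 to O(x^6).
-5·x^2 - 7·x - 2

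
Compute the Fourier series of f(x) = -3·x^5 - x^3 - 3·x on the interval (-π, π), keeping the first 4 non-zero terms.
(-714 - 6·π^4 + 118·π^2)·sin(x) + (-14·π^2 + 24 + 3·π^4)·sin(2·x) + (-2·π^4 - 122/27 + 34·π^2/9)·sin(3·x) + (-11·π^2/8 + 129/64 + 3·π^4/2)·sin(4·x)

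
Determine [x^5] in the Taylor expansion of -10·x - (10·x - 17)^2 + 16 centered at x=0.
Expand to order 5: -10·x - (10·x - 17)^2 + 16 = -100·x^2 + 330·x - 273 + O(x^6).
The coefficient of x^5 is 0.

Final answer: 0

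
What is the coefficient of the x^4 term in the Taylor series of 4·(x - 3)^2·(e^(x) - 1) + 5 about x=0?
Expand to order 4: 4·(x - 3)^2·(e^(x) - 1) + 5 = -x^4/2 - 2·x^3 - 6·x^2 + 36·x + 5 + O(x^5).
The coefficient of x^4 is -1/2.

Final answer: -1/2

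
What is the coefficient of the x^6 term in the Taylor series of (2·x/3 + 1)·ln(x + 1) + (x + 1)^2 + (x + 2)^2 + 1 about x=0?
Expand to order 6: (2·x/3 + 1)·ln(x + 1) + (x + 1)^2 + (x + 2)^2 + 1 = -x^6/30 + x^5/30 - x^4/36 + 13·x^2/6 + 7·x + 6 + O(x^7).
The coefficient of x^6 is -1/30.

Final answer: -1/30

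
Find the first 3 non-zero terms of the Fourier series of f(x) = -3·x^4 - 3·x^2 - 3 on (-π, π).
(-132 + 24·π^2)·cos(x) + (6 - 6·π^2)·cos(2·x) - 3·π^4/5 - π^2 - 3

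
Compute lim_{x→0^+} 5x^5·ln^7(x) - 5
The product is a 0·∞ indeterminate form at x → 0⁺.
Rewrite the product as 5·ln^7(x) / x^(-5) and apply L'Hôpital, or use the standard hierarchy x^(-5) ≫ |ln x|^7 as x → 0⁺.
The indeterminate product → 0, so the limit = -5.

Final answer: -5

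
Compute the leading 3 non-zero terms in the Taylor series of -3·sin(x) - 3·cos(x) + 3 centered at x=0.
x^3/2 + 3·x^2/2 - 3·x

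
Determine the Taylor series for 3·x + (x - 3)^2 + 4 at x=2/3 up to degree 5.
103/9 - 5·(x - 2/3)/3 + (x - 2/3)^2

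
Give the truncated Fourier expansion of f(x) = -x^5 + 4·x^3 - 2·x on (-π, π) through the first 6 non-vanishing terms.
(-292 - 2·π^4 + 48·π^2)·sin(x) + (-9·π^2 + 31/2 + π^4)·sin(2·x) + (-2·π^4/3 - 332/81 + 112·π^2/27)·sin(3·x) + (-21·π^2/8 + 127/64 + π^4/2)·sin(4·x) + (-2·π^4/5 - 788/625 + 48·π^2/25)·sin(5·x) + (-41·π^2/27 + 149/162 + π^4/3)·sin(6·x)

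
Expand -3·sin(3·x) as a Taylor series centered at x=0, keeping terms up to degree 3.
27·x^3/2 - 9·x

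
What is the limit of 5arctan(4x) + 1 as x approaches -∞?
Evaluate the dominant behaviour as x → -∞; each term tends to a finite value or vanishes.
Limit = 1 - 5·π/2.

Final answer: 1 - 5·π/2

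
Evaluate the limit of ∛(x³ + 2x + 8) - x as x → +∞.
This is an ∞ − ∞ indeterminate form.
Multiply by (A² + AB + B²)/(A² + AB + B²) where A = ∛(x³+2x + 8), B = x to use A³ − B³ = (A−B)(A²+AB+B²); the x³ terms cancel, leaving (2x + 8)/(A²+AB+B²) with denominator ~ 3x², so the limit is 0.
Limit = 0.

Final answer: 0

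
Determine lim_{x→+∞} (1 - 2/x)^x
As x → +∞: this is the defining limit (1 - 2/x)^x → e^(-2).
Limit = e^(-2).

Final answer: e^(-2)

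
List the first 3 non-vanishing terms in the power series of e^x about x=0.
x^2/2 + x + 1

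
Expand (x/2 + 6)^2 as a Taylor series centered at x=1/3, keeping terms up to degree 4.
1369/36 + 37·(x - 1/3)/6 + (x - 1/3)^2/4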